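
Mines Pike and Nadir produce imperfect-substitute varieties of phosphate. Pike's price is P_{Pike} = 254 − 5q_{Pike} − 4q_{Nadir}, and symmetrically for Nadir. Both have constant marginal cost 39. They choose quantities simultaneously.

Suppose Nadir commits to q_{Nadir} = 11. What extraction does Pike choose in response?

Mine Pike's profit: π = q_{Pike}(254 − 5q_{Pike} − 4q_{Nadir}) − 39q_{Pike}.
∂π/∂q_{Pike} = 215 − 10q_{Pike} − 4q_{Nadir} = 0 ⇒ q_{Pike} = 21.5 − 0.4q_{Nadir}.
At q_{Nadir} = 11: q_{Pike} = 21.5 − 0.4·11 = 17.1.

17.1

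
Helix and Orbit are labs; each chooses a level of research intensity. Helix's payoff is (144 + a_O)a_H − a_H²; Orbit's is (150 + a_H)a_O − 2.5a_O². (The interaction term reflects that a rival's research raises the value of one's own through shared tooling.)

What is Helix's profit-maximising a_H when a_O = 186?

Expanding Helix's payoff: 144a_H + a_Oa_H − a_H².
∂π/∂a_H = 144 + a_O − 2a_H = 0, so a_H = 72 + 0.5a_O.
At a_O = 186: a_H = 72 + 0.5·186 = 165.

165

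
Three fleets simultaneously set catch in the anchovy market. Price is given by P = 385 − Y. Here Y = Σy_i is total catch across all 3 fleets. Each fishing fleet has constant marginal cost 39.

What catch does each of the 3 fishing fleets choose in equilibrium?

86.5

A representative fishing fleet's profit is π_i = y_i(385 − Y) − 39y_i, with Y = y_i + Σ_{j≠i} y_j.
First-order condition: 346 − 2y_i − Σ_{j≠i} y_j = 0.
In a symmetric equilibrium every fishing fleet chooses the same y, so Σ_{j≠i} y_j = 2y. The condition becomes 346 − 4y = 0, giving y = 346/4 = 86.5.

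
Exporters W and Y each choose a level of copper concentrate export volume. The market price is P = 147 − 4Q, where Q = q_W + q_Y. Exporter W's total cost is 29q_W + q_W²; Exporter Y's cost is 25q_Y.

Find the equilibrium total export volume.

Exporter W's profit: π = q_W(147 − 4(q_W + q_Y)) − 29q_W − q_W².
∂π/∂q_W = 118 − 10q_W − 4q_Y = 0, so q_W = 11.8 − 0.4q_Y.
For Y: ∂π/∂q_Y = 122 − 8q_Y − 4q_W = 0 ⇒ q_Y = 15.25 − 0.5q_W.
Solving the two reaction functions simultaneously: (1 − (−0.4)(−0.5))q_W = 11.8 − 0.4·15.25, so 0.8q_W = 5.7 and q_W = 7.125.
Then q_Y = 15.25 − 0.5·7.125 = 11.6875.
Total export volume: 7.125 + 11.6875 = 18.8125.

18.8125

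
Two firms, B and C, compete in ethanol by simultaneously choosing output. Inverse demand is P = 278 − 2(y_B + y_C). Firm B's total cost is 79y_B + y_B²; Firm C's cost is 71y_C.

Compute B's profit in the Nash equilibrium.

Firm B's profit: π = y_B(278 − 2(y_B + y_C)) − 79y_B − y_B².
∂π/∂y_B = 199 − 6y_B − 2y_C = 0, so y_B = 199/6 − (1/3)y_C.
For C: ∂π/∂y_C = 207 − 4y_C − 2y_B = 0 ⇒ y_C = 51.75 − 0.5y_B.
Plugging y_C into B's best response: y_B = 199/6 − (1/3)(51.75 − 0.5y_B) ⇒ (5/6)y_B = 191/12, so y_B = 19.1.
Then y_C = 51.75 − 0.5·19.1 = 42.2.
Price P = 278 − 2·61.3 = 155.4.
B's profit: (155.4 − 79)·19.1 − (19.1)² = 1094.43.

1094.43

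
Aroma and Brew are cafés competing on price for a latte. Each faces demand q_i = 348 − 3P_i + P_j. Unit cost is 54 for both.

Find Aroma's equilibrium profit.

6912

Aroma's profit: π = (P_{Aroma} − 54)(348 − 3P_{Aroma} + P_{Brew}).
∂π/∂P_{Aroma} = 510 − 6P_{Aroma} + P_{Brew} = 0 ⇒ P_{Aroma} = 85 + (1/6)P_{Brew}.
The game is symmetric, so in equilibrium P_{Brew} = P_{Aroma}: the reaction function gives (5/6)P_{Aroma} = 85, hence P_{Aroma} = 102.
q_{Aroma} = 348 − 3·102 + 102 = 144.
Profit = (102 − 54)·144 = 6912.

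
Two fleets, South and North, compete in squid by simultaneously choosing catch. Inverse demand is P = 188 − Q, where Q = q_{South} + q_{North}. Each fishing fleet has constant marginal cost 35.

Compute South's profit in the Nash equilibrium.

Fishing fleet South's profit: π = q_{South}(188 − (q_{South} + q_{North})) − 35q_{South}.
∂π/∂q_{South} = 153 − 2q_{South} − q_{North} = 0, so q_{South} = 76.5 − 0.5q_{North}.
The game is symmetric, so in equilibrium q_{North} = q_{South}: the reaction function gives 1.5q_{South} = 76.5, hence q_{South} = 51.
Price P = 188 − 102 = 86.
South's profit: (86 − 35)·51 = 2601.

2601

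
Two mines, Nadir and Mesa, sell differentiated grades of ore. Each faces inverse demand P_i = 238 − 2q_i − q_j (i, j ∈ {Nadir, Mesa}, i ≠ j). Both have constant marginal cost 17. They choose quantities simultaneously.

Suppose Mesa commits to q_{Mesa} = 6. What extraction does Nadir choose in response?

53.75

Mine Nadir's profit: π = q_{Nadir}(238 − 2q_{Nadir} − q_{Mesa}) − 17q_{Nadir}.
∂π/∂q_{Nadir} = 221 − 4q_{Nadir} − q_{Mesa} = 0 ⇒ q_{Nadir} = 55.25 − 0.25q_{Mesa}.
At q_{Mesa} = 6: q_{Nadir} = 55.25 − 0.25·6 = 53.75.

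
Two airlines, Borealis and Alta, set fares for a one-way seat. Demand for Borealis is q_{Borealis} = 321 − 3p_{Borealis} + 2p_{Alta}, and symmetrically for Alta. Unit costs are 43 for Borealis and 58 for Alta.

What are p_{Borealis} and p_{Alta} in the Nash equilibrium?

Borealis's profit: π = (p_{Borealis} − 43)(321 − 3p_{Borealis} + 2p_{Alta}).
∂π/∂p_{Borealis} = 450 − 6p_{Borealis} + 2p_{Alta} = 0 ⇒ p_{Borealis} = 75 + (1/3)p_{Alta}.
Similarly p_{Alta} = 82.5 + (1/3)p_{Borealis}.
Substituting the second reaction function into the first: p_{Borealis} = 75 + (1/3)(82.5 + (1/3)p_{Borealis}), which gives (8/9)p_{Borealis} = 102.5 ⇒ p_{Borealis} = 115.3125.
Then p_{Alta} = 82.5 + (1/3)·115.3125 = 120.9375.

115.3125, 120.9375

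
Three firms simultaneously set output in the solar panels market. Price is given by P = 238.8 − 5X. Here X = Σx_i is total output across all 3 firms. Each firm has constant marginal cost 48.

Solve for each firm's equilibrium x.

A representative firm's profit is π_i = x_i(238.8 − 5X) − 48x_i, with X = x_i + Σ_{j≠i} x_j.
First-order condition: 190.8 − 10x_i − 5Σ_{j≠i} x_j = 0.
With identical firms, set every x_j = x: then 190.8 − 10x − 10x = 0, i.e. x = 190.8/20 = 9.54.

9.54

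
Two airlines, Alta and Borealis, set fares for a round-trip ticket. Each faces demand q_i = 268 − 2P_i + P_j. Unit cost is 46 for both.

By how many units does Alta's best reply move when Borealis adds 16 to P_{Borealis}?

4

Alta's profit: π = (P_{Alta} − 46)(268 − 2P_{Alta} + P_{Borealis}).
∂π/∂P_{Alta} = 360 − 4P_{Alta} + P_{Borealis} = 0 ⇒ P_{Alta} = 90 + 0.25P_{Borealis}.
The reaction-function slope is 0.25, so a 16-unit rise in P_{Borealis} moves P_{Alta} by 0.25 × 16 = 4. Alta's best response rises — the actions are strategic complements.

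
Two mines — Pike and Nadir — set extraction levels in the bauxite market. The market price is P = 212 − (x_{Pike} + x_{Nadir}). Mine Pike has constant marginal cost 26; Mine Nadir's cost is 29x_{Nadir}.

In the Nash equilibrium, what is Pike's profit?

3969

Mine Pike's profit: π = x_{Pike}(212 − (x_{Pike} + x_{Nadir})) − 26x_{Pike}.
∂π/∂x_{Pike} = 186 − 2x_{Pike} − x_{Nadir} = 0, so x_{Pike} = 93 − 0.5x_{Nadir}.
By the same steps for Nadir: x_{Nadir} = 91.5 − 0.5x_{Pike}.
Substituting the second reaction function into the first: x_{Pike} = 93 − 0.5(91.5 − 0.5x_{Pike}), which gives 0.75x_{Pike} = 47.25 ⇒ x_{Pike} = 63.
Then x_{Nadir} = 91.5 − 0.5·63 = 60.
Price P = 212 − 123 = 89.
Pike's profit: (89 − 26)·63 = 3969.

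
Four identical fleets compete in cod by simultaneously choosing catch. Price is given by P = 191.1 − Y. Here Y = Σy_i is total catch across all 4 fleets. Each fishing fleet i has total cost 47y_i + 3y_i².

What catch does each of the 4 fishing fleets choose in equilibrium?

A representative fishing fleet's profit is π_i = y_i(191.1 − Y) − 47y_i − 3y_i², with Y = y_i + Σ_{j≠i} y_j.
First-order condition: 144.1 − 8y_i − Σ_{j≠i} y_j = 0.
Imposing symmetry (y_j = y for all j) turns Σ_{j≠i} y_j into 3y, so 144.1 = 11y and y = 13.1.

13.1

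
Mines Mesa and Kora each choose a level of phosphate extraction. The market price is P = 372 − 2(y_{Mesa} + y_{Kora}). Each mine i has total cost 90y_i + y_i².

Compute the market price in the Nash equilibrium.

231

Mine Mesa's profit: π = y_{Mesa}(372 − 2(y_{Mesa} + y_{Kora})) − 90y_{Mesa} − y_{Mesa}².
∂π/∂y_{Mesa} = 282 − 6y_{Mesa} − 2y_{Kora} = 0, so y_{Mesa} = 47 − (1/3)y_{Kora}.
Setting y_{Mesa} = y_{Kora} in the reaction function: y_{Mesa} = 47 − (1/3)y_{Mesa}, so y_{Mesa} = 47 / (4/3) = 35.25.
Equilibrium price: P = 372 − 2·70.5 = 231.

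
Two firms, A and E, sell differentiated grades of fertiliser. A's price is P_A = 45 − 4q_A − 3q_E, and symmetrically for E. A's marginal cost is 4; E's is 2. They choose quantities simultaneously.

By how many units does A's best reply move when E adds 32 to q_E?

Firm A's profit: π = q_A(45 − 4q_A − 3q_E) − 4q_A.
∂π/∂q_A = 41 − 8q_A − 3q_E = 0 ⇒ q_A = 5.125 − 0.375q_E.
The reaction-function slope is −0.375, so a 32-unit rise in q_E moves q_A by −0.375 × 32 = −12. A's best response falls — the actions are strategic substitutes.

-12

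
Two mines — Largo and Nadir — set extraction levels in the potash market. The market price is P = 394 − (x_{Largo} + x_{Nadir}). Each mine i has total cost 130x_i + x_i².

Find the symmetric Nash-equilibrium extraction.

Mine Largo's profit: π = x_{Largo}(394 − (x_{Largo} + x_{Nadir})) − 130x_{Largo} − x_{Largo}².
∂π/∂x_{Largo} = 264 − 4x_{Largo} − x_{Nadir} = 0, so x_{Largo} = 66 − 0.25x_{Nadir}.
The game is symmetric, so in equilibrium x_{Nadir} = x_{Largo}: the reaction function gives 1.25x_{Largo} = 66, hence x_{Largo} = 52.8.

52.8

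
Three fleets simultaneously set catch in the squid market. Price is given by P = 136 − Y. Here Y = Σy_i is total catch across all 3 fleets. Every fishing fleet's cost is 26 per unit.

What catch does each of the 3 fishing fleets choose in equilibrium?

27.5

A representative fishing fleet's profit is π_i = y_i(136 − Y) − 26y_i, with Y = y_i + Σ_{j≠i} y_j.
First-order condition: 110 − 2y_i − Σ_{j≠i} y_j = 0.
In a symmetric equilibrium every fishing fleet chooses the same y, so Σ_{j≠i} y_j = 2y. The condition becomes 110 − 4y = 0, giving y = 110/4 = 27.5.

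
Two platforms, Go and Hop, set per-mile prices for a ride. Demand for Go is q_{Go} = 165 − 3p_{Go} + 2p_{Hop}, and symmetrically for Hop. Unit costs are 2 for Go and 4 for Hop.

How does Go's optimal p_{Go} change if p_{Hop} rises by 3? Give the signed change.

1

Go's profit: π = (p_{Go} − 2)(165 − 3p_{Go} + 2p_{Hop}).
∂π/∂p_{Go} = 171 − 6p_{Go} + 2p_{Hop} = 0 ⇒ p_{Go} = 28.5 + (1/3)p_{Hop}.
The reaction-function slope is 1/3, so a 3-unit rise in p_{Hop} moves p_{Go} by 1/3 × 3 = 1. Go's best response rises — the actions are strategic complements.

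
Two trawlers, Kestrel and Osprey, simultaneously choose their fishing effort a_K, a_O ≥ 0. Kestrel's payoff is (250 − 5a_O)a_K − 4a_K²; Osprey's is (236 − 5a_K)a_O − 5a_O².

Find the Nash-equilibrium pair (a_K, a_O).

24, 11.6

Expanding Kestrel's payoff: 250a_K − 5a_Oa_K − 4a_K².
∂π/∂a_K = 250 − 5a_O − 8a_K = 0, so a_K = 31.25 − 0.625a_O.
Likewise for Osprey: a_O = 23.6 − 0.5a_K.
Plugging a_O into Kestrel's best response: a_K = 31.25 − 0.625(23.6 − 0.5a_K) ⇒ 0.6875a_K = 16.5, so a_K = 24.
Then a_O = 23.6 − 0.5·24 = 11.6.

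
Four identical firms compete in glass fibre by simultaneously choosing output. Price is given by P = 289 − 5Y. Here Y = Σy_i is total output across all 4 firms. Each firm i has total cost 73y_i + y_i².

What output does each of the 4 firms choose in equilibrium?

A representative firm's profit is π_i = y_i(289 − 5Y) − 73y_i − y_i², with Y = y_i + Σ_{j≠i} y_j.
First-order condition: 216 − 12y_i − 5Σ_{j≠i} y_j = 0.
In a symmetric equilibrium every firm chooses the same y, so Σ_{j≠i} y_j = 3y. The condition becomes 216 − 27y = 0, giving y = 216/27 = 8.

8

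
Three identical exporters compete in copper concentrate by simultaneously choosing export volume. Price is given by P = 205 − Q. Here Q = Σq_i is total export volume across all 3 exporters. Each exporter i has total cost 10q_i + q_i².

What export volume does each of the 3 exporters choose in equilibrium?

32.5

A representative exporter's profit is π_i = q_i(205 − Q) − 10q_i − q_i², with Q = q_i + Σ_{j≠i} q_j.
First-order condition: 195 − 4q_i − Σ_{j≠i} q_j = 0.
Imposing symmetry (q_j = q for all j) turns Σ_{j≠i} q_j into 2q, so 195 = 6q and q = 32.5.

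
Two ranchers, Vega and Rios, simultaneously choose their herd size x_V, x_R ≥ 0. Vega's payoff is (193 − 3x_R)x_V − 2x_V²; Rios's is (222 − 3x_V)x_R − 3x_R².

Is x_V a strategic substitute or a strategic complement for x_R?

Expanding Vega's payoff: 193x_V − 3x_Rx_V − 2x_V².
∂π/∂x_V = 193 − 3x_R − 4x_V = 0, so x_V = 48.25 − 0.75x_R.
The best-response slope dx_V/dx_R = −0.75 < 0: the reaction function is downward-sloping, so the choices are strategic substitutes.

strategic substitutes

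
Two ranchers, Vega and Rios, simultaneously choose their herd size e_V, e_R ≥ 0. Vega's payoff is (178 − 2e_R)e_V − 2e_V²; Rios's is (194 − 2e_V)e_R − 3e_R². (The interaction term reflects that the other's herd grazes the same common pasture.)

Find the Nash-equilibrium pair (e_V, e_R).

Expanding Vega's payoff: 178e_V − 2e_Re_V − 2e_V².
∂π/∂e_V = 178 − 2e_R − 4e_V = 0, so e_V = 44.5 − 0.5e_R.
Likewise for Rios: e_R = 97/3 − (1/3)e_V.
Substituting the second reaction function into the first: e_V = 44.5 − 0.5(97/3 − (1/3)e_V), which gives (5/6)e_V = 85/3 ⇒ e_V = 34.
Then e_R = 97/3 − (1/3)·34 = 21.

34, 21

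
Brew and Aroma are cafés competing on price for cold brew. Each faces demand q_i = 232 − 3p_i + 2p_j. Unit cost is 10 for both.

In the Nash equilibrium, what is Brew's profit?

Brew's profit: π = (p_{Brew} − 10)(232 − 3p_{Brew} + 2p_{Aroma}).
∂π/∂p_{Brew} = 262 − 6p_{Brew} + 2p_{Aroma} = 0 ⇒ p_{Brew} = 131/3 + (1/3)p_{Aroma}.
By symmetry p_{Aroma} = p_{Brew}; substituting into the reaction function, (2/3)p_{Brew} = 131/3 and p_{Brew} = 65.5.
q_{Brew} = 232 − 3·65.5 + 2·65.5 = 166.5.
Profit = (65.5 − 10)·166.5 = 9240.75.

9240.75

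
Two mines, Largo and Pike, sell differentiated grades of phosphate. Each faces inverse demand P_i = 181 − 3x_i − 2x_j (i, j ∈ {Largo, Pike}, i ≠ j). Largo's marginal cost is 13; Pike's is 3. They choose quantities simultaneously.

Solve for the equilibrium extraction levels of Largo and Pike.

Mine Largo's profit: π = x_{Largo}(181 − 3x_{Largo} − 2x_{Pike}) − 13x_{Largo}.
∂π/∂x_{Largo} = 168 − 6x_{Largo} − 2x_{Pike} = 0 ⇒ x_{Largo} = 28 − (1/3)x_{Pike}.
Similarly x_{Pike} = 89/3 − (1/3)x_{Largo}.
Plugging x_{Pike} into Largo's best response: x_{Largo} = 28 − (1/3)(89/3 − (1/3)x_{Largo}) ⇒ (8/9)x_{Largo} = 163/9, so x_{Largo} = 20.375.
Then x_{Pike} = 89/3 − (1/3)·20.375 = 22.875.

20.375, 22.875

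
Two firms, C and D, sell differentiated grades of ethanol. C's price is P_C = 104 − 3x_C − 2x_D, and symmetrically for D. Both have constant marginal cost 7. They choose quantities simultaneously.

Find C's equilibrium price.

43.375

Firm C's profit: π = x_C(104 − 3x_C − 2x_D) − 7x_C.
∂π/∂x_C = 97 − 6x_C − 2x_D = 0 ⇒ x_C = 97/6 − (1/3)x_D.
Setting x_C = x_D in the reaction function: x_C = 97/6 − (1/3)x_C, so x_C = (97/6) / (4/3) = 12.125.
P_C = 104 − 3·12.125 − 2·12.125 = 43.375.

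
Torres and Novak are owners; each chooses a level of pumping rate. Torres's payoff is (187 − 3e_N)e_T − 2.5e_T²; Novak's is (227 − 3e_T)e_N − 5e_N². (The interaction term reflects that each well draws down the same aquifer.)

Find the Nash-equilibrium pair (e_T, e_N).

Expanding Torres's payoff: 187e_T − 3e_Ne_T − 2.5e_T².
∂π/∂e_T = 187 − 3e_N − 5e_T = 0, so e_T = 37.4 − 0.6e_N.
Likewise for Novak: e_N = 22.7 − 0.3e_T.
Substituting the second reaction function into the first: e_T = 37.4 − 0.6(22.7 − 0.3e_T), which gives 0.82e_T = 23.78 ⇒ e_T = 29.
Then e_N = 22.7 − 0.3·29 = 14.

29, 14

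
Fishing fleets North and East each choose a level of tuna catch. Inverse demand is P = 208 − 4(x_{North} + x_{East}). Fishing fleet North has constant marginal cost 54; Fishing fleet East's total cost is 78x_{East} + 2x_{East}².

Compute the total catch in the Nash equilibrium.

Fishing fleet North's profit: π = x_{North}(208 − 4(x_{North} + x_{East})) − 54x_{North}.
∂π/∂x_{North} = 154 − 8x_{North} − 4x_{East} = 0, so x_{North} = 19.25 − 0.5x_{East}.
For East: ∂π/∂x_{East} = 130 − 12x_{East} − 4x_{North} = 0 ⇒ x_{East} = 65/6 − (1/3)x_{North}.
Solving the two reaction functions simultaneously: (1 − (−0.5)(−1/3))x_{North} = 19.25 − 0.5·(65/6), so (5/6)x_{North} = 83/6 and x_{North} = 16.6.
Then x_{East} = 65/6 − (1/3)·16.6 = 5.3.
Total catch: 16.6 + 5.3 = 21.9.

21.9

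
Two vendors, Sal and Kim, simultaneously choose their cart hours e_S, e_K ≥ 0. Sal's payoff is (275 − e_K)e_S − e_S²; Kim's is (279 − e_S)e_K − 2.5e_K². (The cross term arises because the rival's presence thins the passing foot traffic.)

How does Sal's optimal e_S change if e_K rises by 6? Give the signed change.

-3

Expanding Sal's payoff: 275e_S − e_Ke_S − e_S².
∂π/∂e_S = 275 − e_K − 2e_S = 0, so e_S = 137.5 − 0.5e_K.
The reaction-function slope is −0.5, so a 6-unit rise in e_K moves e_S by −0.5 × 6 = −3. Sal's best response falls — the actions are strategic substitutes.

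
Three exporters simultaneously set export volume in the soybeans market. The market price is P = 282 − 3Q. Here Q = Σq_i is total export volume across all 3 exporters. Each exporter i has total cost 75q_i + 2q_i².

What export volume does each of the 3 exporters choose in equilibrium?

12.9375

A representative exporter's profit is π_i = q_i(282 − 3Q) − 75q_i − 2q_i², with Q = q_i + Σ_{j≠i} q_j.
First-order condition: 207 − 10q_i − 3Σ_{j≠i} q_j = 0.
Imposing symmetry (q_j = q for all j) turns Σ_{j≠i} q_j into 2q, so 207 = 16q and q = 12.9375.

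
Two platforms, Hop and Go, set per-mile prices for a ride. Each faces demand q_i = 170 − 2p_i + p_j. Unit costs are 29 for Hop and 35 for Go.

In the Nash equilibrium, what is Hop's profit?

Hop's profit: π = (p_{Hop} − 29)(170 − 2p_{Hop} + p_{Go}).
∂π/∂p_{Hop} = 228 − 4p_{Hop} + p_{Go} = 0 ⇒ p_{Hop} = 57 + 0.25p_{Go}.
Similarly p_{Go} = 60 + 0.25p_{Hop}.
Substituting the second reaction function into the first: p_{Hop} = 57 + 0.25(60 + 0.25p_{Hop}), which gives 0.9375p_{Hop} = 72 ⇒ p_{Hop} = 76.8.
Then p_{Go} = 60 + 0.25·76.8 = 79.2.
q_{Hop} = 170 − 2·76.8 + 79.2 = 95.6.
Profit = (76.8 − 29)·95.6 = 4569.68.

4569.68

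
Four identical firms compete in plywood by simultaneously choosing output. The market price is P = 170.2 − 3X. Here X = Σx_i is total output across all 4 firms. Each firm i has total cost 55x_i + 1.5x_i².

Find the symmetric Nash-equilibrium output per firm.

6.4

A representative firm's profit is π_i = x_i(170.2 − 3X) − 55x_i − 1.5x_i², with X = x_i + Σ_{j≠i} x_j.
First-order condition: 115.2 − 9x_i − 3Σ_{j≠i} x_j = 0.
With identical firms, set every x_j = x: then 115.2 − 9x − 9x = 0, i.e. x = 115.2/18 = 6.4.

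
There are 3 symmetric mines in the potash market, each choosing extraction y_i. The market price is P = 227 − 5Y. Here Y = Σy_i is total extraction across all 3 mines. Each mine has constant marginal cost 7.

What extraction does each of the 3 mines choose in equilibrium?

A representative mine's profit is π_i = y_i(227 − 5Y) − 7y_i, with Y = y_i + Σ_{j≠i} y_j.
First-order condition: 220 − 10y_i − 5Σ_{j≠i} y_j = 0.
With identical mines, set every y_j = y: then 220 − 10y − 10y = 0, i.e. y = 220/20 = 11.

11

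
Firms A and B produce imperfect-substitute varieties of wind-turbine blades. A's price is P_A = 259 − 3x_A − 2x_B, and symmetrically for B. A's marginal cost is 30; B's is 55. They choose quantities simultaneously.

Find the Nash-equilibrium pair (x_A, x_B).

30.1875, 23.9375

Firm A's profit: π = x_A(259 − 3x_A − 2x_B) − 30x_A.
∂π/∂x_A = 229 − 6x_A − 2x_B = 0 ⇒ x_A = 229/6 − (1/3)x_B.
Similarly x_B = 34 − (1/3)x_A.
Solving the two reaction functions simultaneously: (1 − (−1/3)(−1/3))x_A = 229/6 − (1/3)·34, so (8/9)x_A = 161/6 and x_A = 30.1875.
Then x_B = 34 − (1/3)·30.1875 = 23.9375.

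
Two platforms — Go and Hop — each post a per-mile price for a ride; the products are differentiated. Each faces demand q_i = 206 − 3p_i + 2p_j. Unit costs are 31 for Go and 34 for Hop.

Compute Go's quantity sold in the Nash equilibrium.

132.9375

Go's profit: π = (p_{Go} − 31)(206 − 3p_{Go} + 2p_{Hop}).
∂π/∂p_{Go} = 299 − 6p_{Go} + 2p_{Hop} = 0 ⇒ p_{Go} = 299/6 + (1/3)p_{Hop}.
Similarly p_{Hop} = 154/3 + (1/3)p_{Go}.
Solving the two reaction functions simultaneously: (1 − (1/3)(1/3))p_{Go} = 299/6 + (1/3)·(154/3), so (8/9)p_{Go} = 1205/18 and p_{Go} = 75.3125.
Then p_{Hop} = 154/3 + (1/3)·75.3125 = 76.4375.
q_{Go} = 206 − 3·75.3125 + 2·76.4375 = 132.9375.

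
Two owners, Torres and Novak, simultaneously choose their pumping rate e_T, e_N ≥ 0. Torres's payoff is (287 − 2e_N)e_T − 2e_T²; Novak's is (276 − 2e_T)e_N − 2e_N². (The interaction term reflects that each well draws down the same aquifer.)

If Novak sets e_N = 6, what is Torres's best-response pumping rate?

Expanding Torres's payoff: 287e_T − 2e_Ne_T − 2e_T².
∂π/∂e_T = 287 − 2e_N − 4e_T = 0, so e_T = 71.75 − 0.5e_N.
At e_N = 6: e_T = 71.75 − 0.5·6 = 68.75.

68.75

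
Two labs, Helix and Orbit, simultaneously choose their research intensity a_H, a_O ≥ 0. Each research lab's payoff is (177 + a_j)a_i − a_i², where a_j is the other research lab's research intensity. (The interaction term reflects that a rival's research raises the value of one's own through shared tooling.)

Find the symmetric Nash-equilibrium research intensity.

177

Helix's payoff is (177 + a_O)a_H − a_H².
∂π/∂a_H = 177 + a_O − 2a_H = 0, so a_H = 88.5 + 0.5a_O.
The game is symmetric, so in equilibrium a_O = a_H: the reaction function gives 0.5a_H = 88.5, hence a_H = 177.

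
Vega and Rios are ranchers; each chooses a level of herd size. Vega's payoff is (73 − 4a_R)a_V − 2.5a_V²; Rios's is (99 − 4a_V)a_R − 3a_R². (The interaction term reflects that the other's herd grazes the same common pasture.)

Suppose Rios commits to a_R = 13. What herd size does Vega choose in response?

4.2

Expanding Vega's payoff: 73a_V − 4a_Ra_V − 2.5a_V².
∂π/∂a_V = 73 − 4a_R − 5a_V = 0, so a_V = 14.6 − 0.8a_R.
At a_R = 13: a_V = 14.6 − 0.8·13 = 4.2.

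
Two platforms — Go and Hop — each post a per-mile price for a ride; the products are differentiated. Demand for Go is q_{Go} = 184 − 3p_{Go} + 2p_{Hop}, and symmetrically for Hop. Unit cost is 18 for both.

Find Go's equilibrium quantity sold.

Go's profit: π = (p_{Go} − 18)(184 − 3p_{Go} + 2p_{Hop}).
∂π/∂p_{Go} = 238 − 6p_{Go} + 2p_{Hop} = 0 ⇒ p_{Go} = 119/3 + (1/3)p_{Hop}.
The game is symmetric, so in equilibrium p_{Hop} = p_{Go}: the reaction function gives (2/3)p_{Go} = 119/3, hence p_{Go} = 59.5.
q_{Go} = 184 − 3·59.5 + 2·59.5 = 124.5.

124.5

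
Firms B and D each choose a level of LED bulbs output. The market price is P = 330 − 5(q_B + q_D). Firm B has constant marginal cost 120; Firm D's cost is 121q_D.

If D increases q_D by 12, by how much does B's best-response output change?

Firm B's profit: π = q_B(330 − 5(q_B + q_D)) − 120q_B.
∂π/∂q_B = 210 − 10q_B − 5q_D = 0, so q_B = 21 − 0.5q_D.
The reaction-function slope is −0.5, so a 12-unit rise in q_D moves q_B by −0.5 × 12 = −6. B's best response falls — the actions are strategic substitutes.

-6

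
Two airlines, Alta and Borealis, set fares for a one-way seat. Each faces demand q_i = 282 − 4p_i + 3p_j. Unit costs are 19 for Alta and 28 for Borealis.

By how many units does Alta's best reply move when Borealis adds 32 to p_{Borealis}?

12

Alta's profit: π = (p_{Alta} − 19)(282 − 4p_{Alta} + 3p_{Borealis}).
∂π/∂p_{Alta} = 358 − 8p_{Alta} + 3p_{Borealis} = 0 ⇒ p_{Alta} = 44.75 + 0.375p_{Borealis}.
The reaction-function slope is 0.375, so a 32-unit rise in p_{Borealis} moves p_{Alta} by 0.375 × 32 = 12. Alta's best response rises — the actions are strategic complements.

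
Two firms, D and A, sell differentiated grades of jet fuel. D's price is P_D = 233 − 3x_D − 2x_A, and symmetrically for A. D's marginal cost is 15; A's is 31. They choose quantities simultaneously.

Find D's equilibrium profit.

Firm D's profit: π = x_D(233 − 3x_D − 2x_A) − 15x_D.
∂π/∂x_D = 218 − 6x_D − 2x_A = 0 ⇒ x_D = 109/3 − (1/3)x_A.
Similarly x_A = 101/3 − (1/3)x_D.
Plugging x_A into D's best response: x_D = 109/3 − (1/3)(101/3 − (1/3)x_D) ⇒ (8/9)x_D = 226/9, so x_D = 28.25.
Then x_A = 101/3 − (1/3)·28.25 = 24.25.
P_D = 233 − 3·28.25 − 2·24.25 = 99.75.
Profit = (99.75 − 15)·28.25 = 2394.1875.

2394.1875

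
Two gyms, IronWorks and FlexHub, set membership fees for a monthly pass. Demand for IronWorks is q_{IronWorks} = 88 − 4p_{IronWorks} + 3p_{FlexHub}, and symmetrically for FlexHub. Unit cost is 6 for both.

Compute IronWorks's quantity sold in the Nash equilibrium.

65.6

IronWorks's profit: π = (p_{IronWorks} − 6)(88 − 4p_{IronWorks} + 3p_{FlexHub}).
∂π/∂p_{IronWorks} = 112 − 8p_{IronWorks} + 3p_{FlexHub} = 0 ⇒ p_{IronWorks} = 14 + 0.375p_{FlexHub}.
By symmetry p_{FlexHub} = p_{IronWorks}; substituting into the reaction function, 0.625p_{IronWorks} = 14 and p_{IronWorks} = 22.4.
q_{IronWorks} = 88 − 4·22.4 + 3·22.4 = 65.6.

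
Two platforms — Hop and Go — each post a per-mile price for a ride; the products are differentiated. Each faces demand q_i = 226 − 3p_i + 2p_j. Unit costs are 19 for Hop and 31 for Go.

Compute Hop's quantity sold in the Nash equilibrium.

162

Hop's profit: π = (p_{Hop} − 19)(226 − 3p_{Hop} + 2p_{Go}).
∂π/∂p_{Hop} = 283 − 6p_{Hop} + 2p_{Go} = 0 ⇒ p_{Hop} = 283/6 + (1/3)p_{Go}.
Similarly p_{Go} = 319/6 + (1/3)p_{Hop}.
Substituting the second reaction function into the first: p_{Hop} = 283/6 + (1/3)(319/6 + (1/3)p_{Hop}), which gives (8/9)p_{Hop} = 584/9 ⇒ p_{Hop} = 73.
Then p_{Go} = 319/6 + (1/3)·73 = 77.5.
q_{Hop} = 226 − 3·73 + 2·77.5 = 162.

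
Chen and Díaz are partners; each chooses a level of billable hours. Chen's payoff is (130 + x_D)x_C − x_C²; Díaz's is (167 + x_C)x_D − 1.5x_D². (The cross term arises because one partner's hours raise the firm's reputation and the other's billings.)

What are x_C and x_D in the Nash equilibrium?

Expanding Chen's payoff: 130x_C + x_Dx_C − x_C².
∂π/∂x_C = 130 + x_D − 2x_C = 0, so x_C = 65 + 0.5x_D.
Likewise for Díaz: x_D = 167/3 + (1/3)x_C.
Solving the two reaction functions simultaneously: (1 − (0.5)(1/3))x_C = 65 + 0.5·(167/3), so (5/6)x_C = 557/6 and x_C = 111.4.
Then x_D = 167/3 + (1/3)·111.4 = 92.8.

111.4, 92.8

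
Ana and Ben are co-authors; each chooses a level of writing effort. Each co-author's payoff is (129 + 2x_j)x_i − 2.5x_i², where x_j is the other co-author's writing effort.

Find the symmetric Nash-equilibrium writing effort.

Ana's payoff is (129 + 2x_B)x_A − 2.5x_A².
∂π/∂x_A = 129 + 2x_B − 5x_A = 0, so x_A = 25.8 + 0.4x_B.
Setting x_A = x_B in the reaction function: x_A = 25.8 + 0.4x_A, so x_A = 25.8 / 0.6 = 43.

43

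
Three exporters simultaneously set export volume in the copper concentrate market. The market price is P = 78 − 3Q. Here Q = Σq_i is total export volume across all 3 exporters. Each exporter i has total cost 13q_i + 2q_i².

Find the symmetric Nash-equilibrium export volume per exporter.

4.0625

A representative exporter's profit is π_i = q_i(78 − 3Q) − 13q_i − 2q_i², with Q = q_i + Σ_{j≠i} q_j.
First-order condition: 65 − 10q_i − 3Σ_{j≠i} q_j = 0.
With identical exporters, set every q_j = q: then 65 − 10q − 6q = 0, i.e. q = 65/16 = 4.0625.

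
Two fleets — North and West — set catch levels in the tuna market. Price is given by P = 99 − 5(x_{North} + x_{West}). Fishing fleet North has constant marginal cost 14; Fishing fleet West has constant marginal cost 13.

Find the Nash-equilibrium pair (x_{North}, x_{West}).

Fishing fleet North's profit: π = x_{North}(99 − 5(x_{North} + x_{West})) − 14x_{North}.
∂π/∂x_{North} = 85 − 10x_{North} − 5x_{West} = 0, so x_{North} = 8.5 − 0.5x_{West}.
By the same steps for West: x_{West} = 8.6 − 0.5x_{North}.
Plugging x_{West} into North's best response: x_{North} = 8.5 − 0.5(8.6 − 0.5x_{North}) ⇒ 0.75x_{North} = 4.2, so x_{North} = 5.6.
Then x_{West} = 8.6 − 0.5·5.6 = 5.8.

5.6, 5.8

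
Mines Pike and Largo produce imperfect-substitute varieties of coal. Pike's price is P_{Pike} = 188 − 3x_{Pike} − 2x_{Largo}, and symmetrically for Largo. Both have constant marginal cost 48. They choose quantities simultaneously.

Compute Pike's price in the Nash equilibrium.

Mine Pike's profit: π = x_{Pike}(188 − 3x_{Pike} − 2x_{Largo}) − 48x_{Pike}.
∂π/∂x_{Pike} = 140 − 6x_{Pike} − 2x_{Largo} = 0 ⇒ x_{Pike} = 70/3 − (1/3)x_{Largo}.
By symmetry x_{Largo} = x_{Pike}; substituting into the reaction function, (4/3)x_{Pike} = 70/3 and x_{Pike} = 17.5.
P_{Pike} = 188 − 3·17.5 − 2·17.5 = 100.5.

100.5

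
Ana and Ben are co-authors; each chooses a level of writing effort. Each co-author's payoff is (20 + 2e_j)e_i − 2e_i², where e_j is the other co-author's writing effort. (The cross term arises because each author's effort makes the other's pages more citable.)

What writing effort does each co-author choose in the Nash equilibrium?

10

Ana's payoff is (20 + 2e_B)e_A − 2e_A².
∂π/∂e_A = 20 + 2e_B − 4e_A = 0, so e_A = 5 + 0.5e_B.
The game is symmetric, so in equilibrium e_B = e_A: the reaction function gives 0.5e_A = 5, hence e_A = 10.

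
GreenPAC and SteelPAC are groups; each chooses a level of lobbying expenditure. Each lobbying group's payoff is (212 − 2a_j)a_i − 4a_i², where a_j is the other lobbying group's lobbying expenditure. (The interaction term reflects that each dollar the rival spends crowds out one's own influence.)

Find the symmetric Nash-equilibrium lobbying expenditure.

21.2

GreenPAC's payoff is (212 − 2a_S)a_G − 4a_G².
∂π/∂a_G = 212 − 2a_S − 8a_G = 0, so a_G = 26.5 − 0.25a_S.
By symmetry a_S = a_G; substituting into the reaction function, 1.25a_G = 26.5 and a_G = 21.2.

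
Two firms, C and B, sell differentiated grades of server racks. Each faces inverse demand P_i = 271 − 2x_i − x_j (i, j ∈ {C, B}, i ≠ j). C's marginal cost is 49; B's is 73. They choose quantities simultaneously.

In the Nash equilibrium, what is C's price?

Firm C's profit: π = x_C(271 − 2x_C − x_B) − 49x_C.
∂π/∂x_C = 222 − 4x_C − x_B = 0 ⇒ x_C = 55.5 − 0.25x_B.
Similarly x_B = 49.5 − 0.25x_C.
Plugging x_B into C's best response: x_C = 55.5 − 0.25(49.5 − 0.25x_C) ⇒ 0.9375x_C = 43.125, so x_C = 46.
Then x_B = 49.5 − 0.25·46 = 38.
P_C = 271 − 2·46 − 38 = 141.

141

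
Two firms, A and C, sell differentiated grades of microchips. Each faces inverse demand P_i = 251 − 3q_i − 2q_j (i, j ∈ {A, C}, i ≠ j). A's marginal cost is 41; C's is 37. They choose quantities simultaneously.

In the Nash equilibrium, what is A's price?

119

Firm A's profit: π = q_A(251 − 3q_A − 2q_C) − 41q_A.
∂π/∂q_A = 210 − 6q_A − 2q_C = 0 ⇒ q_A = 35 − (1/3)q_C.
Similarly q_C = 107/3 − (1/3)q_A.
Substituting the second reaction function into the first: q_A = 35 − (1/3)(107/3 − (1/3)q_A), which gives (8/9)q_A = 208/9 ⇒ q_A = 26.
Then q_C = 107/3 − (1/3)·26 = 27.
P_A = 251 − 3·26 − 2·27 = 119.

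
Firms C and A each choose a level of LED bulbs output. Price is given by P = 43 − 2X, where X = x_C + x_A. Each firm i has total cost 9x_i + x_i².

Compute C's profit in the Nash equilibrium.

54.1875

Firm C's profit: π = x_C(43 − 2(x_C + x_A)) − 9x_C − x_C².
∂π/∂x_C = 34 − 6x_C − 2x_A = 0, so x_C = 17/3 − (1/3)x_A.
Setting x_C = x_A in the reaction function: x_C = 17/3 − (1/3)x_C, so x_C = (17/3) / (4/3) = 4.25.
Price P = 43 − 2·8.5 = 26.
C's profit: (26 − 9)·4.25 − (4.25)² = 54.1875.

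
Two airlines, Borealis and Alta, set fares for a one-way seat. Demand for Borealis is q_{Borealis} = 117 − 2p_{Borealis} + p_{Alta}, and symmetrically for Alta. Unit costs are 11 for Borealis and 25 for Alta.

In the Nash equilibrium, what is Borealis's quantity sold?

74.4

Borealis's profit: π = (p_{Borealis} − 11)(117 − 2p_{Borealis} + p_{Alta}).
∂π/∂p_{Borealis} = 139 − 4p_{Borealis} + p_{Alta} = 0 ⇒ p_{Borealis} = 34.75 + 0.25p_{Alta}.
Similarly p_{Alta} = 41.75 + 0.25p_{Borealis}.
Solving the two reaction functions simultaneously: (1 − (0.25)(0.25))p_{Borealis} = 34.75 + 0.25·41.75, so 0.9375p_{Borealis} = 45.1875 and p_{Borealis} = 48.2.
Then p_{Alta} = 41.75 + 0.25·48.2 = 53.8.
q_{Borealis} = 117 − 2·48.2 + 53.8 = 74.4.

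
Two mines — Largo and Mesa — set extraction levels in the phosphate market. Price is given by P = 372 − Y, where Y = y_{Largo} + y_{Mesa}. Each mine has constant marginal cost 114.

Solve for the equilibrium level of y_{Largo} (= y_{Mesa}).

86

Mine Largo's profit: π = y_{Largo}(372 − (y_{Largo} + y_{Mesa})) − 114y_{Largo}.
∂π/∂y_{Largo} = 258 − 2y_{Largo} − y_{Mesa} = 0, so y_{Largo} = 129 − 0.5y_{Mesa}.
By symmetry y_{Mesa} = y_{Largo}; substituting into the reaction function, 1.5y_{Largo} = 129 and y_{Largo} = 86.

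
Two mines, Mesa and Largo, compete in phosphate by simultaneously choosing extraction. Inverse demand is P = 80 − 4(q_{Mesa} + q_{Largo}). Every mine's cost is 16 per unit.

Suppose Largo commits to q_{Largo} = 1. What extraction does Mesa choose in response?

Mine Mesa's profit: π = q_{Mesa}(80 − 4(q_{Mesa} + q_{Largo})) − 16q_{Mesa}.
∂π/∂q_{Mesa} = 64 − 8q_{Mesa} − 4q_{Largo} = 0, so q_{Mesa} = 8 − 0.5q_{Largo}.
At q_{Largo} = 1: q_{Mesa} = 8 − 0.5·1 = 7.5.

7.5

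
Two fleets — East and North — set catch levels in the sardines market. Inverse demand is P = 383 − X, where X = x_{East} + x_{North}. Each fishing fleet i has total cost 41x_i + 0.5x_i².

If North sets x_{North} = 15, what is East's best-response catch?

Fishing fleet East's profit: π = x_{East}(383 − (x_{East} + x_{North})) − 41x_{East} − 0.5x_{East}².
∂π/∂x_{East} = 342 − 3x_{East} − x_{North} = 0, so x_{East} = 114 − (1/3)x_{North}.
At x_{North} = 15: x_{East} = 114 − (1/3)·15 = 109.

109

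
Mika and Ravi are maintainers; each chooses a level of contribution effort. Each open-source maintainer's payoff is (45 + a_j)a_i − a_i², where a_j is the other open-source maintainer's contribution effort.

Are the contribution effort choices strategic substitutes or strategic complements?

strategic complements

Mika's payoff is (45 + a_R)a_M − a_M².
∂π/∂a_M = 45 + a_R − 2a_M = 0, so a_M = 22.5 + 0.5a_R.
The best-response slope da_M/da_R = 0.5 > 0: the reaction function is upward-sloping, so the choices are strategic complements.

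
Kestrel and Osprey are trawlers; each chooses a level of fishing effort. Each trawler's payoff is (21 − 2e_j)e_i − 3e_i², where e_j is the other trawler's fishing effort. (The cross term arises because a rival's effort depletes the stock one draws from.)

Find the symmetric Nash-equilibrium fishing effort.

2.625

Kestrel's payoff is (21 − 2e_O)e_K − 3e_K².
∂π/∂e_K = 21 − 2e_O − 6e_K = 0, so e_K = 3.5 − (1/3)e_O.
Setting e_K = e_O in the reaction function: e_K = 3.5 − (1/3)e_K, so e_K = 3.5 / (4/3) = 2.625.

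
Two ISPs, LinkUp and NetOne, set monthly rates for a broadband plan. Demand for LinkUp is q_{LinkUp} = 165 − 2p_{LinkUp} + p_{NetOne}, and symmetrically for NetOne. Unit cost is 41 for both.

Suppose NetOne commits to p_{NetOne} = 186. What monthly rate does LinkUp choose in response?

LinkUp's profit: π = (p_{LinkUp} − 41)(165 − 2p_{LinkUp} + p_{NetOne}).
∂π/∂p_{LinkUp} = 247 − 4p_{LinkUp} + p_{NetOne} = 0 ⇒ p_{LinkUp} = 61.75 + 0.25p_{NetOne}.
At p_{NetOne} = 186: p_{LinkUp} = 61.75 + 0.25·186 = 108.25.

108.25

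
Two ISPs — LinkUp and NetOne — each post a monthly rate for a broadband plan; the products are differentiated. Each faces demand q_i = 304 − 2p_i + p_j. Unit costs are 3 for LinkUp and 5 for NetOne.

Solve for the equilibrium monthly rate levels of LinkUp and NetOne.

103.6, 104.4

LinkUp's profit: π = (p_{LinkUp} − 3)(304 − 2p_{LinkUp} + p_{NetOne}).
∂π/∂p_{LinkUp} = 310 − 4p_{LinkUp} + p_{NetOne} = 0 ⇒ p_{LinkUp} = 77.5 + 0.25p_{NetOne}.
Similarly p_{NetOne} = 78.5 + 0.25p_{LinkUp}.
Substituting the second reaction function into the first: p_{LinkUp} = 77.5 + 0.25(78.5 + 0.25p_{LinkUp}), which gives 0.9375p_{LinkUp} = 97.125 ⇒ p_{LinkUp} = 103.6.
Then p_{NetOne} = 78.5 + 0.25·103.6 = 104.4.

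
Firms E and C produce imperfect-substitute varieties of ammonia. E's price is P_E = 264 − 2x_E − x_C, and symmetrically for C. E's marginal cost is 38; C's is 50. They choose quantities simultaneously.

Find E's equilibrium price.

130

Firm E's profit: π = x_E(264 − 2x_E − x_C) − 38x_E.
∂π/∂x_E = 226 − 4x_E − x_C = 0 ⇒ x_E = 56.5 − 0.25x_C.
Similarly x_C = 53.5 − 0.25x_E.
Solving the two reaction functions simultaneously: (1 − (−0.25)(−0.25))x_E = 56.5 − 0.25·53.5, so 0.9375x_E = 43.125 and x_E = 46.
Then x_C = 53.5 − 0.25·46 = 42.
P_E = 264 − 2·46 − 42 = 130.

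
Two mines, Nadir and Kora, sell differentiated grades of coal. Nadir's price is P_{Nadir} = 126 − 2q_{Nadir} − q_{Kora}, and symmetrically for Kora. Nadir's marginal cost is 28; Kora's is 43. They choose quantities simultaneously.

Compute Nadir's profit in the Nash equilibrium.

848.72

Mine Nadir's profit: π = q_{Nadir}(126 − 2q_{Nadir} − q_{Kora}) − 28q_{Nadir}.
∂π/∂q_{Nadir} = 98 − 4q_{Nadir} − q_{Kora} = 0 ⇒ q_{Nadir} = 24.5 − 0.25q_{Kora}.
Similarly q_{Kora} = 20.75 − 0.25q_{Nadir}.
Solving the two reaction functions simultaneously: (1 − (−0.25)(−0.25))q_{Nadir} = 24.5 − 0.25·20.75, so 0.9375q_{Nadir} = 19.3125 and q_{Nadir} = 20.6.
Then q_{Kora} = 20.75 − 0.25·20.6 = 15.6.
P_{Nadir} = 126 − 2·20.6 − 15.6 = 69.2.
Profit = (69.2 − 28)·20.6 = 848.72.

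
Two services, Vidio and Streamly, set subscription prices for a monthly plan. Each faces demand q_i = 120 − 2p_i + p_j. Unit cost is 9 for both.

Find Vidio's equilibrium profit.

Vidio's profit: π = (p_{Vidio} − 9)(120 − 2p_{Vidio} + p_{Streamly}).
∂π/∂p_{Vidio} = 138 − 4p_{Vidio} + p_{Streamly} = 0 ⇒ p_{Vidio} = 34.5 + 0.25p_{Streamly}.
The game is symmetric, so in equilibrium p_{Streamly} = p_{Vidio}: the reaction function gives 0.75p_{Vidio} = 34.5, hence p_{Vidio} = 46.
q_{Vidio} = 120 − 2·46 + 46 = 74.
Profit = (46 − 9)·74 = 2738.

2738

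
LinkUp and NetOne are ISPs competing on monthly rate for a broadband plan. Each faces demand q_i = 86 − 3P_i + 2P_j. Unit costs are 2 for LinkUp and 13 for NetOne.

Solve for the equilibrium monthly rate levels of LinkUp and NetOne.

LinkUp's profit: π = (P_{LinkUp} − 2)(86 − 3P_{LinkUp} + 2P_{NetOne}).
∂π/∂P_{LinkUp} = 92 − 6P_{LinkUp} + 2P_{NetOne} = 0 ⇒ P_{LinkUp} = 46/3 + (1/3)P_{NetOne}.
Similarly P_{NetOne} = 125/6 + (1/3)P_{LinkUp}.
Solving the two reaction functions simultaneously: (1 − (1/3)(1/3))P_{LinkUp} = 46/3 + (1/3)·(125/6), so (8/9)P_{LinkUp} = 401/18 and P_{LinkUp} = 25.0625.
Then P_{NetOne} = 125/6 + (1/3)·25.0625 = 29.1875.

25.0625, 29.1875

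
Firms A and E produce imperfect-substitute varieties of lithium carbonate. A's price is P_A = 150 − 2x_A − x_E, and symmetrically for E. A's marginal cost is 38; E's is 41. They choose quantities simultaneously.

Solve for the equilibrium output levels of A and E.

Firm A's profit: π = x_A(150 − 2x_A − x_E) − 38x_A.
∂π/∂x_A = 112 − 4x_A − x_E = 0 ⇒ x_A = 28 − 0.25x_E.
Similarly x_E = 27.25 − 0.25x_A.
Substituting the second reaction function into the first: x_A = 28 − 0.25(27.25 − 0.25x_A), which gives 0.9375x_A = 21.1875 ⇒ x_A = 22.6.
Then x_E = 27.25 − 0.25·22.6 = 21.6.

22.6, 21.6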